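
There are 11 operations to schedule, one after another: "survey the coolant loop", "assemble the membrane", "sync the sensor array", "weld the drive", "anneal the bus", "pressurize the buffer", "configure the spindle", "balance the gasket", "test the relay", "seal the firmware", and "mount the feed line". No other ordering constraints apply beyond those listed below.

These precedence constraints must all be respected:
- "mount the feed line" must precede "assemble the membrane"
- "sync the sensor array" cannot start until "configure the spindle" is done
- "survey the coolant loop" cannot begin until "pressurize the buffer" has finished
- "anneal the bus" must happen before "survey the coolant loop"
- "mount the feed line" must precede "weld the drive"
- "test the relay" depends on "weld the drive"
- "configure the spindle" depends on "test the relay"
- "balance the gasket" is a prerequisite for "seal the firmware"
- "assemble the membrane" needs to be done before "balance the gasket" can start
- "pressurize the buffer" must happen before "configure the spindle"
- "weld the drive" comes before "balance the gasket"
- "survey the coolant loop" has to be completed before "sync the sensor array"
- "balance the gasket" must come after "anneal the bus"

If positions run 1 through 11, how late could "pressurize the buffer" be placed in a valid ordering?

8

Following every chain forward from "pressurize the buffer", the operations that must come later are "survey the coolant loop", "sync the sensor array", "configure the spindle" — 3 of them.
So at least 3 operations follow "pressurize the buffer", putting "pressurize the buffer" no later than position 8. That position is achievable by scheduling everything else first.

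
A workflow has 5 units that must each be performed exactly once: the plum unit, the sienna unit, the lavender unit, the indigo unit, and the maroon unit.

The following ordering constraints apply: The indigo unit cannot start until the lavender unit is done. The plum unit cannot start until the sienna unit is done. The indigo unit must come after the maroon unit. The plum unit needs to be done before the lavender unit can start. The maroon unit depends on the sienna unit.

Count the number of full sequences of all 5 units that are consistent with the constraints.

3

Only the sienna unit has no prerequisites, so it must go first.
Counting all ways to extend the partial order to a total order gives 3.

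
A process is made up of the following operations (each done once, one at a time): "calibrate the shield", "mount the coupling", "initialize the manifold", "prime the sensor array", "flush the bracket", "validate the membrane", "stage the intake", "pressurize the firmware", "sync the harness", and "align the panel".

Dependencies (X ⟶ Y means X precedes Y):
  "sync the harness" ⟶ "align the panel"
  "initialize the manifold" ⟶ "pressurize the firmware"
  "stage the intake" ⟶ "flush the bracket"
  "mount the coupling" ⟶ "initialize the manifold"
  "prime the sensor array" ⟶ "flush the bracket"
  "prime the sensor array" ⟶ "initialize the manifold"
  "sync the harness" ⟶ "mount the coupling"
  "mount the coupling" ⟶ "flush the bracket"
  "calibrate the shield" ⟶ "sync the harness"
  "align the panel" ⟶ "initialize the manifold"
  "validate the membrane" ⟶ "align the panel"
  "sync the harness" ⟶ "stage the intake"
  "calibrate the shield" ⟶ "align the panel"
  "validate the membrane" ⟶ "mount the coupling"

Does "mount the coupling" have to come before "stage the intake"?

No

"mount the coupling" and "stage the intake" are not related by any chain of constraints.
There exist valid orderings with "stage the intake" before "mount the coupling", so "mount the coupling" is not required to come first.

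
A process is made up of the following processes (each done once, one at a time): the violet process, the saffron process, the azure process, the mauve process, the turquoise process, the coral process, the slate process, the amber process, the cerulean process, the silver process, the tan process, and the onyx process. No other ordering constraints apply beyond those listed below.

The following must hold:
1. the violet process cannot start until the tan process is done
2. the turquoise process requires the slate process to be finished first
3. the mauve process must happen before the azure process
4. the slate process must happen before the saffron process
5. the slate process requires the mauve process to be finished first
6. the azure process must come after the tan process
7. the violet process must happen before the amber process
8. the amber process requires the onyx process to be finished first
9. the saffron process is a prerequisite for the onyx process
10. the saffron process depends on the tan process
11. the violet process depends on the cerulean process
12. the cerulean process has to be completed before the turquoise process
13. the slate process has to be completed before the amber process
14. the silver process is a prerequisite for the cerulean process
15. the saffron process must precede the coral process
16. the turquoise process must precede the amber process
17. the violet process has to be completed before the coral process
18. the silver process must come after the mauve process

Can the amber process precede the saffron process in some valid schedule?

There is a dependency chain the saffron process → the onyx process → the amber process, so the amber process always comes after the saffron process.
So no valid ordering can have the amber process before the saffron process.

No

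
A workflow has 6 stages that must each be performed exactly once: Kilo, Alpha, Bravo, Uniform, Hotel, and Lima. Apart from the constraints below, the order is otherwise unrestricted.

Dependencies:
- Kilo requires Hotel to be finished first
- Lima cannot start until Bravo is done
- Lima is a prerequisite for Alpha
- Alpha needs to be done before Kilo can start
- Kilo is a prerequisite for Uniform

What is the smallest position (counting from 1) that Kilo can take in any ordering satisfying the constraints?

5

Working backwards through the constraints from Kilo, its full set of required predecessors is Alpha, Bravo, Hotel, Lima — 4 of them.
So at minimum 4 stages come before Kilo, putting Kilo no earlier than position 5. That position is achievable by scheduling exactly those predecessors first.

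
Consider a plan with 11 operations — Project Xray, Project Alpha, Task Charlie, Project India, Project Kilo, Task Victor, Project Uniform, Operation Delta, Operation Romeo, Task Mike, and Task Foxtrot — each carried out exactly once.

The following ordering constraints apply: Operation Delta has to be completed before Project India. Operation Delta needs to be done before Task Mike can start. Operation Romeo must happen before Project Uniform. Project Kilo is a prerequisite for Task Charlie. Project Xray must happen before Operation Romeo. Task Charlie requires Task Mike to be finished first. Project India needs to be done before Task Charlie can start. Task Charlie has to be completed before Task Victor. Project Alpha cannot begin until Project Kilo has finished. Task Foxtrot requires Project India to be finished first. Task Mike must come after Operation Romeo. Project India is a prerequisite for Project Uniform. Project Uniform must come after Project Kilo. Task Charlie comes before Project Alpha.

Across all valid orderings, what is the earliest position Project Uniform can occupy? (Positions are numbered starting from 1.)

Every operation that must precede Project Uniform has to come before it. Tracing all chains that end at Project Uniform, those operations are: Project Xray, Project India, Project Kilo, Operation Delta, Operation Romeo — 5 in total.
With 5 mandatory predecessors, the earliest Project Uniform can sit is position 5+1 = 6, and placing just those 5 first achieves it.

6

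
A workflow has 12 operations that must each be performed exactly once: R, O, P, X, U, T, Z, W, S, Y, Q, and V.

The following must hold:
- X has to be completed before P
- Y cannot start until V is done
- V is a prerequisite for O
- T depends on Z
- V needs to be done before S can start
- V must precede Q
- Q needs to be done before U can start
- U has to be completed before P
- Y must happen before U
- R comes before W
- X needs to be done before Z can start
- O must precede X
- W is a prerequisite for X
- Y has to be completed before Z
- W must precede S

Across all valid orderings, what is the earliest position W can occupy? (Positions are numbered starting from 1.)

2

The only operation forced before W (directly or transitively) is R.
With 1 mandatory predecessor, the earliest W can sit is position 1+1 = 2, and placing just that one first achieves it.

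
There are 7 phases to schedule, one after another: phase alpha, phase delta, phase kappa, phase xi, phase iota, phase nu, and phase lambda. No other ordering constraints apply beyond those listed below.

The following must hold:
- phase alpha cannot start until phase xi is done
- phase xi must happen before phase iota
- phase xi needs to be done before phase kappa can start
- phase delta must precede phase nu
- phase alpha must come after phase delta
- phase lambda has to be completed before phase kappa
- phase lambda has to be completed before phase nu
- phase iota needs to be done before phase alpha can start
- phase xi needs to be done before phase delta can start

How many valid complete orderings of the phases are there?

86

2 phases have no prerequisites (phase xi, phase lambda), so any of them could come first.
Counting all ways to extend the partial order to a total order gives 86.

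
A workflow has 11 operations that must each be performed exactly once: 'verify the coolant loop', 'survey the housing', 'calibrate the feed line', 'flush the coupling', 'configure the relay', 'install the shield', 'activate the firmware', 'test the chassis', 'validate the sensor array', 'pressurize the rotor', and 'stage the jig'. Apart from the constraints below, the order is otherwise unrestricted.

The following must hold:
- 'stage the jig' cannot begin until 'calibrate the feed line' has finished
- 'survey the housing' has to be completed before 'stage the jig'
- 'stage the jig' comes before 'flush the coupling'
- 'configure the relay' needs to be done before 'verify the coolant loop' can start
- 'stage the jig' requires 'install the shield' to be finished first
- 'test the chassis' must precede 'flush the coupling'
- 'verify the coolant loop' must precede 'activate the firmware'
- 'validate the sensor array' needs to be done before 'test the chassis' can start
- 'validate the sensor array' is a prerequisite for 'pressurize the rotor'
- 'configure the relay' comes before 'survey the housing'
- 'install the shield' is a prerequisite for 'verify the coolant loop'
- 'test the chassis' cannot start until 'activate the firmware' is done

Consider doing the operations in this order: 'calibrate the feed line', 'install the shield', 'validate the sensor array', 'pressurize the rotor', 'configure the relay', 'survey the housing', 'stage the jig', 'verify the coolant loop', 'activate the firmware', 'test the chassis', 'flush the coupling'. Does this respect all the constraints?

Yes

Every stated constraint is respected: 'validate the sensor array' sits at position 3, ahead of 'test the chassis' at position 10, and each of the other listed pairs likewise has the predecessor earlier in the sequence.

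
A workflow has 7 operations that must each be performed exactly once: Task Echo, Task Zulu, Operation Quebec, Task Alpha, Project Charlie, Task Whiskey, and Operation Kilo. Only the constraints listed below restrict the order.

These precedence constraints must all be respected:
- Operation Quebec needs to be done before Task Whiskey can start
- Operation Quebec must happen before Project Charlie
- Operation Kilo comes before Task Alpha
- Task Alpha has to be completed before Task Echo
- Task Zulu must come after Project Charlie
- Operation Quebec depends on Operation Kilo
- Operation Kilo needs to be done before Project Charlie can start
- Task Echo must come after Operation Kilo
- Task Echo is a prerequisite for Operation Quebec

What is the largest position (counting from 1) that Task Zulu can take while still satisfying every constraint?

Nothing depends on Task Zulu, so it can be the final operation, position 7.

7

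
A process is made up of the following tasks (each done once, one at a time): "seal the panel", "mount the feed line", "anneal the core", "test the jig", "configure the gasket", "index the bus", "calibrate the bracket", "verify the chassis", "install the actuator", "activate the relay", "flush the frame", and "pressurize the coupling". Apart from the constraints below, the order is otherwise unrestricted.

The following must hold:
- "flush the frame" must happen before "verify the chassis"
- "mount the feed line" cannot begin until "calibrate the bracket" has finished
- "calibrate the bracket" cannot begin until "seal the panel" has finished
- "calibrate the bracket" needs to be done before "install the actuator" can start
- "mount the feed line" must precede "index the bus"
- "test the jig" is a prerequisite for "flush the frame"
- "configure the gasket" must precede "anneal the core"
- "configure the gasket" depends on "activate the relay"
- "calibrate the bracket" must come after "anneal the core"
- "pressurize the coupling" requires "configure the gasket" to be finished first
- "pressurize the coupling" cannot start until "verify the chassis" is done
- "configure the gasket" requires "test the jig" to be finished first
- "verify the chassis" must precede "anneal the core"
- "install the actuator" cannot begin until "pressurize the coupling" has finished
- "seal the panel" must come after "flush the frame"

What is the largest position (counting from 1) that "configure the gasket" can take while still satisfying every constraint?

The tasks that are forced after "configure the gasket", directly or by a chain of constraints, are "mount the feed line", "anneal the core", "index the bus", "calibrate the bracket", "install the actuator", "pressurize the coupling". That's 6 tasks.
So at least 6 tasks follow "configure the gasket", putting "configure the gasket" no later than position 6. That position is achievable by scheduling everything else first.

6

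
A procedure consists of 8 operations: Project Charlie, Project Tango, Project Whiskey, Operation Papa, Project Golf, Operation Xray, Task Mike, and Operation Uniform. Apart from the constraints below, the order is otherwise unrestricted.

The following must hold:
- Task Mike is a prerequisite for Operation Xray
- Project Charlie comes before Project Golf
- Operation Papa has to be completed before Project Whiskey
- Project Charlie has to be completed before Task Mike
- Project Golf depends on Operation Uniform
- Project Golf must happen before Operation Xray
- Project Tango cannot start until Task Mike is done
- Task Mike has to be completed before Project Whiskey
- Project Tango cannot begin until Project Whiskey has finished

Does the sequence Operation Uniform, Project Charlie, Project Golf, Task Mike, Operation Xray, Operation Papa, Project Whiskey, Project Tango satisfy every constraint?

Yes

Checking each listed constraint against this order: for instance, Task Mike is in position 4 and Project Tango in position 8, so that constraint holds — and the remaining constraints check out the same way.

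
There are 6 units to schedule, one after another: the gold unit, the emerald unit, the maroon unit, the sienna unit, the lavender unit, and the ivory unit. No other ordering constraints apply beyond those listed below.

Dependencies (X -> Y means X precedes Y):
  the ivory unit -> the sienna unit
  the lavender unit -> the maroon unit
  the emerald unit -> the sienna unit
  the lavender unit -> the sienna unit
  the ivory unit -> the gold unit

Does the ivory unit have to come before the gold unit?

Following the dependencies: the ivory unit → the gold unit.
So the ivory unit must precede the gold unit in any valid ordering.

Yes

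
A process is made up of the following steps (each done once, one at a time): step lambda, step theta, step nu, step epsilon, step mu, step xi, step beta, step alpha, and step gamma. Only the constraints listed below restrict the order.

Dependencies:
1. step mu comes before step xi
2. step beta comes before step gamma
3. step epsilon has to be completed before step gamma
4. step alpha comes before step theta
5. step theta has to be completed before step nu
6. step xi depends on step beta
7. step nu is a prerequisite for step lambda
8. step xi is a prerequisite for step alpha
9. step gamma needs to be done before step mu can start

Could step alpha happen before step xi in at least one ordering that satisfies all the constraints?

No

There is a dependency chain step xi → step alpha, so step alpha always comes after step xi.
So no valid ordering can have step alpha before step xi.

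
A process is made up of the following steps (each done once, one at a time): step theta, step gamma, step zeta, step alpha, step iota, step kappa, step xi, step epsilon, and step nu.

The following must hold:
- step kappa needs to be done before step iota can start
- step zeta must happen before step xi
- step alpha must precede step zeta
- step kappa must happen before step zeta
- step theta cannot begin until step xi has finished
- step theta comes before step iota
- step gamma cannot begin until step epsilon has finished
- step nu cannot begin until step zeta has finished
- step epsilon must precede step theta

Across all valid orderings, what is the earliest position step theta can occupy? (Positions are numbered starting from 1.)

6

Working backwards through the constraints from step theta, its full set of required predecessors is step zeta, step alpha, step kappa, step xi, step epsilon — 5 of them.
With 5 mandatory predecessors, the earliest step theta can sit is position 5+1 = 6, and placing just those 5 first achieves it.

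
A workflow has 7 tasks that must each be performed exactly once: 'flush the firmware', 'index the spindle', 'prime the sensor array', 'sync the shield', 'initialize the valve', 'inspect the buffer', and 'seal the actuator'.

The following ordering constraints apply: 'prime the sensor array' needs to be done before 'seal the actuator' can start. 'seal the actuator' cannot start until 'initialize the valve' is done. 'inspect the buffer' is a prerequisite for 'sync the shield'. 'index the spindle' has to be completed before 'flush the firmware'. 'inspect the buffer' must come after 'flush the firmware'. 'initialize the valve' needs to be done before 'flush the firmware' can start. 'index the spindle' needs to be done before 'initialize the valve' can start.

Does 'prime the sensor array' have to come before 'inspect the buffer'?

No

'prime the sensor array' and 'inspect the buffer' are not related by any chain of constraints.
There exist valid orderings with 'inspect the buffer' before 'prime the sensor array', so 'prime the sensor array' is not required to come first.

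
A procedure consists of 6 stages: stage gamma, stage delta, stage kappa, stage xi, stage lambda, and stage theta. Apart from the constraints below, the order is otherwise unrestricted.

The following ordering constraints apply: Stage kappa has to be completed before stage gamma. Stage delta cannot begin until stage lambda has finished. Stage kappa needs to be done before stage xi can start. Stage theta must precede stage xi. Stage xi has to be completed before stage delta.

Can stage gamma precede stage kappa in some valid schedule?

No

Following stage kappa → stage gamma, stage kappa must precede stage gamma in every valid ordering.
So no valid ordering can have stage gamma before stage kappa.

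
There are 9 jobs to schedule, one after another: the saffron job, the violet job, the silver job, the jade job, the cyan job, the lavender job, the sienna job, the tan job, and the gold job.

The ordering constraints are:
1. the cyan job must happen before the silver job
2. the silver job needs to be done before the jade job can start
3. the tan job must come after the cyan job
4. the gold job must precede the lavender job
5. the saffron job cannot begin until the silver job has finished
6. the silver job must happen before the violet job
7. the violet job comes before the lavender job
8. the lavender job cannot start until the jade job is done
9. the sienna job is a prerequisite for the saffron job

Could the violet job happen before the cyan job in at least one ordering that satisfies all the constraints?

No

Following the cyan job → the silver job → the violet job, the cyan job must precede the violet job in every valid ordering.
Hence the violet job can never be scheduled before the cyan job.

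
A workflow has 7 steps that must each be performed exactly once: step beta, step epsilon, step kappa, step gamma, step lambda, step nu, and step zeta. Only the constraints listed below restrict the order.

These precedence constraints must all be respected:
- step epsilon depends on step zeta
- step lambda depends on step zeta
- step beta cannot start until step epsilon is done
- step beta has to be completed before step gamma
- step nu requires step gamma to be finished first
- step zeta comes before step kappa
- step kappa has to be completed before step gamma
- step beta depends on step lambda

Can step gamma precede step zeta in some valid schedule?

No

There is a dependency chain step zeta → step kappa → step gamma, so step gamma always comes after step zeta.
Hence step gamma can never be scheduled before step zeta.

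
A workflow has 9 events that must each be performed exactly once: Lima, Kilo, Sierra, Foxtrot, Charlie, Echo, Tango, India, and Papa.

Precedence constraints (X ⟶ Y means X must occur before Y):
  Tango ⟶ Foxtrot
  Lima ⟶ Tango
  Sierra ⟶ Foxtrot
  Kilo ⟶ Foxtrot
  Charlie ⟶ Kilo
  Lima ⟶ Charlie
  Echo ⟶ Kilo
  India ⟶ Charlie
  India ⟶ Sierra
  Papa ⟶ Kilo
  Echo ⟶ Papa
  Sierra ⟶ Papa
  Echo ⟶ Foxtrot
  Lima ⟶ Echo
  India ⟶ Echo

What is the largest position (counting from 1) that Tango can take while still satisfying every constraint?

8

The only event forced after Tango (directly or by a chain) is Foxtrot.
With 1 mandatory successor out of 9 events total, the latest slot for Tango is 9−1 = 8, and it's reachable by doing all non-successors before Tango.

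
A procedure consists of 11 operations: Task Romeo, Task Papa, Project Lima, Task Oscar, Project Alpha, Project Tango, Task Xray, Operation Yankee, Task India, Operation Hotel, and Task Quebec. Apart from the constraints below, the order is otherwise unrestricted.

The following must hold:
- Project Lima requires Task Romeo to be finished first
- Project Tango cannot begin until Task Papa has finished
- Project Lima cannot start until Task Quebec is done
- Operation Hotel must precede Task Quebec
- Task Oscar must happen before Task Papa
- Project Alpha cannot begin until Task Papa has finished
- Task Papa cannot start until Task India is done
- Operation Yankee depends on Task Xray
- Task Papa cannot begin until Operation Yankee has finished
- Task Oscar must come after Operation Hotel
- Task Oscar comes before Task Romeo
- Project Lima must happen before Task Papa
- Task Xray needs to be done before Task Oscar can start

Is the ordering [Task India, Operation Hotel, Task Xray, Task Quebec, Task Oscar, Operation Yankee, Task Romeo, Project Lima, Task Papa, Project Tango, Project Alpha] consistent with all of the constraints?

Yes

Every stated constraint is respected: Task India sits at position 1, ahead of Task Papa at position 9, and each of the other listed pairs likewise has the predecessor earlier in the sequence.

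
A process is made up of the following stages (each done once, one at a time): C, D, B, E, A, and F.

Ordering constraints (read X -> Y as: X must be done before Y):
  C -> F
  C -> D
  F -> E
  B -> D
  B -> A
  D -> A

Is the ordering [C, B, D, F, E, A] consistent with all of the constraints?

Yes

Checking each listed constraint against this order: for instance, B is in position 2 and A in position 6, so that constraint holds — and the remaining constraints check out the same way.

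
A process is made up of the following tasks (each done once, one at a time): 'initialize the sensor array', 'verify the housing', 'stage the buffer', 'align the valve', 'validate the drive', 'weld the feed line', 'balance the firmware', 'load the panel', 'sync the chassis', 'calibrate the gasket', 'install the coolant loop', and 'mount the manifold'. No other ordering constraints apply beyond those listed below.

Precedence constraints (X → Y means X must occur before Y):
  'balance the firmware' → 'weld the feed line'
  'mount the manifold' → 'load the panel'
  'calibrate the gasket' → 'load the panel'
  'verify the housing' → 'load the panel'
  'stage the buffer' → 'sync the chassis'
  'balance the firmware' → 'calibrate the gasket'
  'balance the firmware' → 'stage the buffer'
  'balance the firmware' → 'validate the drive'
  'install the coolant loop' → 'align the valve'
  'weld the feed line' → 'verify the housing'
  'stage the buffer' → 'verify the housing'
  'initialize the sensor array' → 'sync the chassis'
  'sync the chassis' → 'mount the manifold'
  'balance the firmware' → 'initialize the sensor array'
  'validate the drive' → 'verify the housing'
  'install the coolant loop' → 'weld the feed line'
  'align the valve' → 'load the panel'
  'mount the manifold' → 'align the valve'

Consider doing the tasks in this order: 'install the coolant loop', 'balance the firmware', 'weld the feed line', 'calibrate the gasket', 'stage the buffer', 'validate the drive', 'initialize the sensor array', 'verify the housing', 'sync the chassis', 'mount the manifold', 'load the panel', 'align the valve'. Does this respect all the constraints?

No

In the proposed order, 'load the panel' appears before 'align the valve'.
Since 'align the valve' is required before 'load the panel', the ordering is invalid.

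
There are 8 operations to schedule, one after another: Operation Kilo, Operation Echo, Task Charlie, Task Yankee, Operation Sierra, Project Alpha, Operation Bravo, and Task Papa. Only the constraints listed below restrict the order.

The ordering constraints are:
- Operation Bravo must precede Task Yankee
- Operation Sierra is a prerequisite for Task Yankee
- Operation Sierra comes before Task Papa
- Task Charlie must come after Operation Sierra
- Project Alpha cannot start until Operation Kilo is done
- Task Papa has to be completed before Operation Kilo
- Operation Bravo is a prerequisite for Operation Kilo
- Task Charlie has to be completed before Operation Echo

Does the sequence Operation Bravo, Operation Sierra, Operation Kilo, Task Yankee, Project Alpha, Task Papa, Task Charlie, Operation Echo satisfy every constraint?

In the proposed order, Operation Kilo appears before Task Papa.
That contradicts the constraint that Task Papa must precede Operation Kilo.

No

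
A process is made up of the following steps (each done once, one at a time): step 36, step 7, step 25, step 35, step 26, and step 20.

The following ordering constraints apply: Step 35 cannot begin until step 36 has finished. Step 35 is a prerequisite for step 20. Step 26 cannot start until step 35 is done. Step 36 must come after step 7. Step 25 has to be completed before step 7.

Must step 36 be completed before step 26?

Tracing the constraints gives a chain: step 36 → step 35 → step 26.
Hence step 36 necessarily comes before step 26.

Yes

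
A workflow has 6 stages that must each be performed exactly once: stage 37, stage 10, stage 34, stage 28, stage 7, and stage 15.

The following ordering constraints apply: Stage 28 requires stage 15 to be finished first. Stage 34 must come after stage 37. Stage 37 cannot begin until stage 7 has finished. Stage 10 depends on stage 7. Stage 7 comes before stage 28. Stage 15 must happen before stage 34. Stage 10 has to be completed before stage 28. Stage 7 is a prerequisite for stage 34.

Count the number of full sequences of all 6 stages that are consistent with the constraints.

The stages with no prerequisites are stage 7, stage 15; any of them can be placed first.
Systematically extending each partial ordering one stage at a time and counting, there are 22 complete orderings.

22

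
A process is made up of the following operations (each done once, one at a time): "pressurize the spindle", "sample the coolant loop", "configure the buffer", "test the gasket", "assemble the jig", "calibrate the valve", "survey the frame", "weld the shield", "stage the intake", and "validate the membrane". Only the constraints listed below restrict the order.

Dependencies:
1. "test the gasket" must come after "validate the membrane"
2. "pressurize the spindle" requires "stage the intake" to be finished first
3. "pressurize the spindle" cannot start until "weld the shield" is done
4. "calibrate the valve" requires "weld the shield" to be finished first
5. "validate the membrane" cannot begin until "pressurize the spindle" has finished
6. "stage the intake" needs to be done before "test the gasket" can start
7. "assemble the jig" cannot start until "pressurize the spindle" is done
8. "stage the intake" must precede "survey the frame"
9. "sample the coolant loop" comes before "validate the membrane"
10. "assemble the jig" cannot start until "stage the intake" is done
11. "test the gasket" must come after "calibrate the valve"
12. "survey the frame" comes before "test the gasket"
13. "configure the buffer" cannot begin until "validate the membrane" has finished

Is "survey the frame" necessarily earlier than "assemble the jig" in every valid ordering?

No chain of constraints connects "survey the frame" to "assemble the jig" in either direction.
A valid ordering placing "assemble the jig" before "survey the frame" exists, so the answer is no.

No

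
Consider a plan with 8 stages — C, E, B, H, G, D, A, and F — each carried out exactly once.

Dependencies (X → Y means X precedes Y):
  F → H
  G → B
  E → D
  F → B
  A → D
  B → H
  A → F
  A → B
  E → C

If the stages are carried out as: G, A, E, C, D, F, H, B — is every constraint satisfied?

The sequence places H ahead of B.
But one of the constraints requires B before H, so this ordering violates it.

No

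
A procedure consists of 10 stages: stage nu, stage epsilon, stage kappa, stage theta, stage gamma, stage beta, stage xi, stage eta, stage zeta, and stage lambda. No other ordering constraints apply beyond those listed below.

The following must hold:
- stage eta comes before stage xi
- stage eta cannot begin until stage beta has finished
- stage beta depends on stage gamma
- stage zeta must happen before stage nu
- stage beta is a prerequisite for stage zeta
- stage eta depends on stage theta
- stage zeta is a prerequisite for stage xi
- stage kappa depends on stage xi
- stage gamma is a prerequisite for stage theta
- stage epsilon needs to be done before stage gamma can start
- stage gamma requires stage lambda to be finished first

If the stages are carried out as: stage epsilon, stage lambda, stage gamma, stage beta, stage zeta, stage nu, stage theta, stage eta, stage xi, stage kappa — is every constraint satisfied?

Yes

Every stated constraint is respected: stage beta sits at position 4, ahead of stage eta at position 8, and each of the other listed pairs likewise has the predecessor earlier in the sequence.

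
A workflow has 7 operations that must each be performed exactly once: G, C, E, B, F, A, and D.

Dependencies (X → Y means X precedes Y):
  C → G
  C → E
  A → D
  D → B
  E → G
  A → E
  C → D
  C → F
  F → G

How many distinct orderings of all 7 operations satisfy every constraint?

46

The operations with no prerequisites are C, A; any of them can be placed first.
Systematically extending each partial ordering one operation at a time and counting, there are 46 complete orderings.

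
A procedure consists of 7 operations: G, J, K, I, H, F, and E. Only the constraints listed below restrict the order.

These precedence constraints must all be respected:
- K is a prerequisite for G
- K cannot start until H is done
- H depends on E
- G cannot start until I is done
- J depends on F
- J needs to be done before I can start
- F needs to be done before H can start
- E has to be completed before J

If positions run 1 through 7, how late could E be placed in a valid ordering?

2

Following every chain forward from E, the operations that must come later are G, J, K, I, H — 5 of them.
With 5 mandatory successors out of 7 operations total, the latest slot for E is 7−5 = 2, and it's reachable by doing all non-successors before E.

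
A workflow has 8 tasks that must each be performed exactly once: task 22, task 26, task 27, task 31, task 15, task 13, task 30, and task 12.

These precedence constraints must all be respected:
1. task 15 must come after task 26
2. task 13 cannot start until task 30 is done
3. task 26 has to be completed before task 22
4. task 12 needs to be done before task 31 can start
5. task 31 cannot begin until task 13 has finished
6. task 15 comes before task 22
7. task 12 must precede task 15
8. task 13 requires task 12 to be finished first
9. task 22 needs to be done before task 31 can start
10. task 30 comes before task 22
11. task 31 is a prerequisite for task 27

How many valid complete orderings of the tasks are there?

The tasks with no prerequisites are task 26, task 30, task 12; any of them can be placed first.
Counting all ways to extend the partial order to a total order gives 24.

24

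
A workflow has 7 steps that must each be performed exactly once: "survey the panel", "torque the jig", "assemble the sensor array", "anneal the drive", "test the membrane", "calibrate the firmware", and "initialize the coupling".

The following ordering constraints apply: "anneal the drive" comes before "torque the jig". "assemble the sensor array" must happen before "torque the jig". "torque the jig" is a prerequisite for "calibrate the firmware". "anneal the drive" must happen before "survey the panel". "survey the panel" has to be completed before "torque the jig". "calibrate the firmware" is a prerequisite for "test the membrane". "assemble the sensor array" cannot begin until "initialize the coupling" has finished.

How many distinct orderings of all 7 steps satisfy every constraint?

6

2 steps have no prerequisites ("anneal the drive", "initialize the coupling"), so any of them could come first.
Counting all ways to extend the partial order to a total order gives 6.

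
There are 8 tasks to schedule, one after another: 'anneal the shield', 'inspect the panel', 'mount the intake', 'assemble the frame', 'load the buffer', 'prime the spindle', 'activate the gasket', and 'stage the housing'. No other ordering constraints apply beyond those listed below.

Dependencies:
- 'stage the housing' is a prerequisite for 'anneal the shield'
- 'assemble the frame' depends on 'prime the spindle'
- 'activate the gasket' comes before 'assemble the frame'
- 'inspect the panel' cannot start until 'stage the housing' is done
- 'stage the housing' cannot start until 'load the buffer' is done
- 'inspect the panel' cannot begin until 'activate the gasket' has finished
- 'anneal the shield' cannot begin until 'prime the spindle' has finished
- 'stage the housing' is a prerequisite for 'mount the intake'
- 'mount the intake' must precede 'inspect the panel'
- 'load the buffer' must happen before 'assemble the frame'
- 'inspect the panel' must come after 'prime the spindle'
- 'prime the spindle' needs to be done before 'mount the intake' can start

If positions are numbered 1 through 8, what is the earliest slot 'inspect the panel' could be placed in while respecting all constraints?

Working backwards through the constraints from 'inspect the panel', its full set of required predecessors is 'mount the intake', 'load the buffer', 'prime the spindle', 'activate the gasket', 'stage the housing' — 5 of them.
So at minimum 5 tasks come before 'inspect the panel', putting 'inspect the panel' no earlier than position 6. That position is achievable by scheduling exactly those predecessors first.

6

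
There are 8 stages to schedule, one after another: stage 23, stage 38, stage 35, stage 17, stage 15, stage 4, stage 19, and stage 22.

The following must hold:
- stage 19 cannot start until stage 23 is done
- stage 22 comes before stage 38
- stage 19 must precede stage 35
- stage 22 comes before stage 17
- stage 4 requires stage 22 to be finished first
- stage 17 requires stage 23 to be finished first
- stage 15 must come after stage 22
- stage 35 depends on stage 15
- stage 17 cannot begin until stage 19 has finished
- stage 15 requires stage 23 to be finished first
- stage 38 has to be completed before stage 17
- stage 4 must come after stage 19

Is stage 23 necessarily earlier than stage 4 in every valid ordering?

Chaining the stated constraints: stage 23 → stage 19 → stage 4.
Hence stage 23 necessarily comes before stage 4.

Yes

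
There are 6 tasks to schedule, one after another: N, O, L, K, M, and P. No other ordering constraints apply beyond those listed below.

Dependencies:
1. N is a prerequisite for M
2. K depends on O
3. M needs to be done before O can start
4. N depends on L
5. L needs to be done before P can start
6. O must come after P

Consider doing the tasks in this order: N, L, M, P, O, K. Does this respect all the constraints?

Here L comes after N.
That contradicts the constraint that L must precede N.

No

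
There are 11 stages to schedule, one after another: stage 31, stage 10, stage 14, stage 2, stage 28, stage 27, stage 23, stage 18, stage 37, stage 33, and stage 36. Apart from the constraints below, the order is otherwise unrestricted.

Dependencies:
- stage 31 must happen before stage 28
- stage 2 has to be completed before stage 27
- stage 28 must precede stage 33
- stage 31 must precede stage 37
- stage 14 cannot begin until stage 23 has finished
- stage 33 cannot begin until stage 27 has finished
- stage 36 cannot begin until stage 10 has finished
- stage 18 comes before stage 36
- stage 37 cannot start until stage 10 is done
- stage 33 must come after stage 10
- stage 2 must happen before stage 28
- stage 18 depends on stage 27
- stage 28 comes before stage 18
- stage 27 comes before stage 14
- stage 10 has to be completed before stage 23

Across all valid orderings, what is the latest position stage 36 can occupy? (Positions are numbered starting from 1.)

Stage 36 has no required successors, so nothing stops it from going last (position 11).

11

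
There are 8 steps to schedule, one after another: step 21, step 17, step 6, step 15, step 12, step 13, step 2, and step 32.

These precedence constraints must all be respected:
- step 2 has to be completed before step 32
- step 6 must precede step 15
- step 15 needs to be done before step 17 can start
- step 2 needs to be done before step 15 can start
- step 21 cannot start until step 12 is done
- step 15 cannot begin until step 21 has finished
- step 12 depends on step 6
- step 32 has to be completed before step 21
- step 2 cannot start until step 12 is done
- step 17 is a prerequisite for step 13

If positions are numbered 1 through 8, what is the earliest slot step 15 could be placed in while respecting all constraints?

6

Every step that must precede step 15 has to come before it. Tracing all chains that end at step 15, those steps are: step 21, step 6, step 12, step 2, step 32 — 5 in total.
With 5 mandatory predecessors, the earliest step 15 can sit is position 5+1 = 6, and placing just those 5 first achieves it.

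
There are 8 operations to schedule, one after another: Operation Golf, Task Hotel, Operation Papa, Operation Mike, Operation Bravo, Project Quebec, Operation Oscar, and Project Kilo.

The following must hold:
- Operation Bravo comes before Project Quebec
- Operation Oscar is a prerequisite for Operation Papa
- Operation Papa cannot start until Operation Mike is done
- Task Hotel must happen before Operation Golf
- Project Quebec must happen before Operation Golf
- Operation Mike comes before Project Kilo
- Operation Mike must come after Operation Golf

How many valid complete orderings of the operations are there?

3 operations have no prerequisites (Task Hotel, Operation Bravo, Operation Oscar), so any of them could come first.
Enumerating by repeatedly choosing an available operation (one whose prerequisites are all placed) gives 39 distinct complete orderings.

39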